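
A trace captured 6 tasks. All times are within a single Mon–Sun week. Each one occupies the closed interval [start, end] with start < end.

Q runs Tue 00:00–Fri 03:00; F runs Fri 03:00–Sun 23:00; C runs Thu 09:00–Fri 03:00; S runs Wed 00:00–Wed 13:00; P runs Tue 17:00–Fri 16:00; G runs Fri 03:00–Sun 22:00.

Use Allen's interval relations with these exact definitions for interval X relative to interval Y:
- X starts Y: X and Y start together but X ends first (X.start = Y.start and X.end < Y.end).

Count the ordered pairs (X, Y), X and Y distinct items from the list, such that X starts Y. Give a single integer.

Checking all 30 ordered pairs for relation 'starts'; matching pairs in alphabetical order:
(G, F): G starts F ✓
Count: 1.

1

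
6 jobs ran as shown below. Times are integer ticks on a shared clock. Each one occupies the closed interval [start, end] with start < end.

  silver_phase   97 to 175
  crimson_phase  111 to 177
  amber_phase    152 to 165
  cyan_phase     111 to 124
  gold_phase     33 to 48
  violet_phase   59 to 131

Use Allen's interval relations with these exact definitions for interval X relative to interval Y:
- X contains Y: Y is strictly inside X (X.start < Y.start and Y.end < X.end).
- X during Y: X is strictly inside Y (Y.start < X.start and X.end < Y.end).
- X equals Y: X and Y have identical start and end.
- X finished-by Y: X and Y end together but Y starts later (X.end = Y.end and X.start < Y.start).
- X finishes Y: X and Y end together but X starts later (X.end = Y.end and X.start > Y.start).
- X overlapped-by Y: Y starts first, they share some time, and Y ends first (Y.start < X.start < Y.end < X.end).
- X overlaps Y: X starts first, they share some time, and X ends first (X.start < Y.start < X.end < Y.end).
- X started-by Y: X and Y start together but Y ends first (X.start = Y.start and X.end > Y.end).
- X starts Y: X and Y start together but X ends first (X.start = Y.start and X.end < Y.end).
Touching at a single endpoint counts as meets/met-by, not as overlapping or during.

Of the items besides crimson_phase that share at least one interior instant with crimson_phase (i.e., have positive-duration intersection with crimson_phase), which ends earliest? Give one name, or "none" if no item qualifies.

Target crimson_phase = [111, 177].
amber_phase [152, 165] → during → candidate.
cyan_phase [111, 124] → starts → candidate.
gold_phase [33, 48] → before → excluded.
silver_phase [97, 175] → overlaps → candidate.
violet_phase [59, 131] → overlaps → candidate.
Among candidates, earliest end is 124 → cyan_phase.

cyan_phase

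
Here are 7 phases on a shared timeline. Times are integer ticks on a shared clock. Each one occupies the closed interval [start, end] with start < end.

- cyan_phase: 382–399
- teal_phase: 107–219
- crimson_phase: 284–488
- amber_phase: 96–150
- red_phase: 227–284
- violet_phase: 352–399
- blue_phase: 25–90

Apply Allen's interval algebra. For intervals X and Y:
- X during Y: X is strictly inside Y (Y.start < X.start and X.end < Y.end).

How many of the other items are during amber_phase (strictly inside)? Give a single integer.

Target amber_phase = [96, 150].
blue_phase [25, 90] → before → no.
crimson_phase [284, 488] → after → no.
cyan_phase [382, 399] → after → no.
red_phase [227, 284] → after → no.
teal_phase [107, 219] → overlapped-by → no.
violet_phase [352, 399] → after → no.
Total: 0.

0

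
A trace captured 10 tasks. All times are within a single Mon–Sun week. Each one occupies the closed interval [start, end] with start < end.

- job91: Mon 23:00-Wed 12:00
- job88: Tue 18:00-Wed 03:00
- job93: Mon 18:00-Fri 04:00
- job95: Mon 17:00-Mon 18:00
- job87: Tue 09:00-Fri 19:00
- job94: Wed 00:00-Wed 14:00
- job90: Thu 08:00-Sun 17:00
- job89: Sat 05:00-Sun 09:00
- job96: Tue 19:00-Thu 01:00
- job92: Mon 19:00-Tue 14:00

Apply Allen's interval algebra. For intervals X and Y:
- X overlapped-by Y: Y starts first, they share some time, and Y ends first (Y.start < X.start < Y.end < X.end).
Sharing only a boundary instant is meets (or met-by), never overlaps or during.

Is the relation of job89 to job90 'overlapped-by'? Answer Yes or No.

No

job89 = [Sat 05:00, Sun 09:00], job90 = [Thu 08:00, Sun 17:00].
Actual relation of job89 to job90: during.
Asked whether 'overlapped-by' holds → No.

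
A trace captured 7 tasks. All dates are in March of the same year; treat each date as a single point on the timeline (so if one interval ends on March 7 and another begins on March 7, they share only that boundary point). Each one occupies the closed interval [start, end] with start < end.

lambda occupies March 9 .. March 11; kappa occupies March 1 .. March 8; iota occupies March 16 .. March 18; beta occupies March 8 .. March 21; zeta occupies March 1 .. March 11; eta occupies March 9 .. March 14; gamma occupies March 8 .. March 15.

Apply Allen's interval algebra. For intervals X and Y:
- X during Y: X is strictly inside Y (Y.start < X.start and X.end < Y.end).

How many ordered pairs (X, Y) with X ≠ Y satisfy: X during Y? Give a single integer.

Checking all 42 ordered pairs for relation 'during'; matching pairs in alphabetical order:
(eta, beta): eta during beta ✓
(eta, gamma): eta during gamma ✓
(iota, beta): iota during beta ✓
(lambda, beta): lambda during beta ✓
(lambda, gamma): lambda during gamma ✓
Count: 5.

5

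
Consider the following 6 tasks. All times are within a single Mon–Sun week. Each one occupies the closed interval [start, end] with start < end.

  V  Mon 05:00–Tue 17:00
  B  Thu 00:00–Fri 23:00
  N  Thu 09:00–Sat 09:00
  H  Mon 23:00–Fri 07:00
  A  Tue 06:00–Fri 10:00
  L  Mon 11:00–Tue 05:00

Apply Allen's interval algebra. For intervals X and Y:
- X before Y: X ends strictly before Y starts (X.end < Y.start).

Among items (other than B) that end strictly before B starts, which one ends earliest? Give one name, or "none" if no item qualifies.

Target B = [Thu 00:00, Fri 23:00].
A [Tue 06:00, Fri 10:00] → overlaps → excluded.
H [Mon 23:00, Fri 07:00] → overlaps → excluded.
L [Mon 11:00, Tue 05:00] → before → candidate.
N [Thu 09:00, Sat 09:00] → overlapped-by → excluded.
V [Mon 05:00, Tue 17:00] → before → candidate.
Among candidates, earliest end is Tue 05:00 → L.

L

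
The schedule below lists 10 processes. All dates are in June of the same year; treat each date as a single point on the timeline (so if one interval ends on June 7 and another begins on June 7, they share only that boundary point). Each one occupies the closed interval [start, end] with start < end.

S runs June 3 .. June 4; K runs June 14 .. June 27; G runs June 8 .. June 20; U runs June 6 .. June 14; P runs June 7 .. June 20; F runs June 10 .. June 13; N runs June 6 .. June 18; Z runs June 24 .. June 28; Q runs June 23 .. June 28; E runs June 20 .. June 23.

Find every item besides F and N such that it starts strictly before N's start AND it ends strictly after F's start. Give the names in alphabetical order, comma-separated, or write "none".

Conditions: its start is strictly before N's start (X.start < June 6) AND its end is strictly after F's start (X.end > June 10).
E: start June 20 < June 6? ✗; end June 23 > June 10? ✓ → no.
G: start June 8 < June 6? ✗; end June 20 > June 10? ✓ → no.
K: start June 14 < June 6? ✗; end June 27 > June 10? ✓ → no.
P: start June 7 < June 6? ✗; end June 20 > June 10? ✓ → no.
Q: start June 23 < June 6? ✗; end June 28 > June 10? ✓ → no.
S: start June 3 < June 6? ✓; end June 4 > June 10? ✗ → no.
U: start June 6 < June 6? ✗; end June 14 > June 10? ✓ → no.
Z: start June 24 < June 6? ✗; end June 28 > June 10? ✓ → no.
Result: none.

none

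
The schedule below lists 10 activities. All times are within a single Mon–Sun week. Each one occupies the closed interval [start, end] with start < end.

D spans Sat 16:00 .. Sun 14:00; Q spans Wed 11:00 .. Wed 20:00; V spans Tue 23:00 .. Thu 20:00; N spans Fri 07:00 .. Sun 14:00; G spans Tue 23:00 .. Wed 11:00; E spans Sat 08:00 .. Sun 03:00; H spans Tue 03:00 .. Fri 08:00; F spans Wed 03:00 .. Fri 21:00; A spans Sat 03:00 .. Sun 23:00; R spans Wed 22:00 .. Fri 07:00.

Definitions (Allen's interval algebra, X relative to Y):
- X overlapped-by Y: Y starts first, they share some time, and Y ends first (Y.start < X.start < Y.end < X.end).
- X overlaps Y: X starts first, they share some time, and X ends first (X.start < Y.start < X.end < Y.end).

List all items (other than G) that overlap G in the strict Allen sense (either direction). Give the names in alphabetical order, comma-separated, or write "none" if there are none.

Target G = [Tue 23:00, Wed 11:00].
A [Sat 03:00, Sun 23:00] → after → no.
D [Sat 16:00, Sun 14:00] → after → no.
E [Sat 08:00, Sun 03:00] → after → no.
F [Wed 03:00, Fri 21:00] → overlapped-by → yes.
H [Tue 03:00, Fri 08:00] → contains → no.
N [Fri 07:00, Sun 14:00] → after → no.
Q [Wed 11:00, Wed 20:00] → met-by → no.
R [Wed 22:00, Fri 07:00] → after → no.
V [Tue 23:00, Thu 20:00] → started-by → no.
Result: F.

F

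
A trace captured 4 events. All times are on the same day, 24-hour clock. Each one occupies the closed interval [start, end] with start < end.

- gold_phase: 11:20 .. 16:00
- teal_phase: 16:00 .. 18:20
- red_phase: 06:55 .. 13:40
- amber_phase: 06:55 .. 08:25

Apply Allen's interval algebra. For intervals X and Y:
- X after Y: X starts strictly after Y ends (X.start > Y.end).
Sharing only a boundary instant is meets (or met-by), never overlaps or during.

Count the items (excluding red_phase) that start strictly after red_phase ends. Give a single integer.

Target red_phase = [06:55, 13:40].
amber_phase [06:55, 08:25] → starts → no.
gold_phase [11:20, 16:00] → overlapped-by → no.
teal_phase [16:00, 18:20] → after → counts.
Total: 1.

1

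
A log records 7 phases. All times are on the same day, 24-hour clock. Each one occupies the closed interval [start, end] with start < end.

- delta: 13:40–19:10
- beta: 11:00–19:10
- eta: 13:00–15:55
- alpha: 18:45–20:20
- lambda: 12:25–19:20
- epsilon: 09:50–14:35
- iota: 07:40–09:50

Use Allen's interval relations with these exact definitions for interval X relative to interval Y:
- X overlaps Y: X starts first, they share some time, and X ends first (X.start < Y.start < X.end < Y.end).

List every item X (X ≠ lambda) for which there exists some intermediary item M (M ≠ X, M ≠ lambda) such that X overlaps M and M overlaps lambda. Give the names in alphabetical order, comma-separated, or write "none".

epsilon

Target lambda = [12:25, 19:20].
Intermediaries M with M overlaps lambda: beta, epsilon.
Via beta — items with X overlaps beta: epsilon.
Via epsilon — items with X overlaps epsilon: none.
Union: epsilon.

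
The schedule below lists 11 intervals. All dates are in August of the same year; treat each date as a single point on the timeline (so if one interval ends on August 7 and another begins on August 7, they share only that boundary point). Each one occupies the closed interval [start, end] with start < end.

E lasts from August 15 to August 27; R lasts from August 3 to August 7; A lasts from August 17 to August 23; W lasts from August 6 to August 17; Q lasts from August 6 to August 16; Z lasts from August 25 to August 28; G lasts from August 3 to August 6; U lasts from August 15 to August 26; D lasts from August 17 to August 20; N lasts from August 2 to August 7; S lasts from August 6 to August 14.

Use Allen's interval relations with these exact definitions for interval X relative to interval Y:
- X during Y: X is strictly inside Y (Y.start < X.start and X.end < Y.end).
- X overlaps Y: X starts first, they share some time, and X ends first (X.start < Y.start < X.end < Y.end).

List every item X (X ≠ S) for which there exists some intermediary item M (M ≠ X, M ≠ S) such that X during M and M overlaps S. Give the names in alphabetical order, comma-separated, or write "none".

G

Target S = [August 6, August 14].
Intermediaries M with M overlaps S: N, R.
Via N — items with X during N: G.
Via R — items with X during R: none.
Union: G.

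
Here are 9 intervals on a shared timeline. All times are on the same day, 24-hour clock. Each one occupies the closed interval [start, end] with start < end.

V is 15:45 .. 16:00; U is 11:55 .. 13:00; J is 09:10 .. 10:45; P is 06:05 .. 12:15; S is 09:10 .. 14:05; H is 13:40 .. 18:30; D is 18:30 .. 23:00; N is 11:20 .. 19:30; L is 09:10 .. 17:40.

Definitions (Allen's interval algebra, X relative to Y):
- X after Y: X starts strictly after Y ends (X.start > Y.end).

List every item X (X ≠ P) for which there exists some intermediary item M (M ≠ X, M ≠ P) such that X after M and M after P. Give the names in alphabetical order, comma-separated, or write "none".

D

Target P = [06:05, 12:15].
Intermediaries M with M after P: D, H, V.
Via D — items with X after D: none.
Via H — items with X after H: none.
Via V — items with X after V: D.
Union: D.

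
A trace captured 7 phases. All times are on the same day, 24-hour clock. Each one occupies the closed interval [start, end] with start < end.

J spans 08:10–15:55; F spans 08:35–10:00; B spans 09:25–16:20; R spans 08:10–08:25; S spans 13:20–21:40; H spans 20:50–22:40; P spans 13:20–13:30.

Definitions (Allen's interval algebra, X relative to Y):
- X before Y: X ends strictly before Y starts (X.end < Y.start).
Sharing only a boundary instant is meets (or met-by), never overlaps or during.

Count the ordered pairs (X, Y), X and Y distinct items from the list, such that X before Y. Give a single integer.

11

Checking all 42 ordered pairs for relation 'before'; matching pairs in alphabetical order:
(B, H): B before H ✓
(F, H): F before H ✓
(F, P): F before P ✓
(F, S): F before S ✓
(J, H): J before H ✓
(P, H): P before H ✓
(R, B): R before B ✓
(R, F): R before F ✓
(R, H): R before H ✓
(R, P): R before P ✓
(R, S): R before S ✓
Count: 11.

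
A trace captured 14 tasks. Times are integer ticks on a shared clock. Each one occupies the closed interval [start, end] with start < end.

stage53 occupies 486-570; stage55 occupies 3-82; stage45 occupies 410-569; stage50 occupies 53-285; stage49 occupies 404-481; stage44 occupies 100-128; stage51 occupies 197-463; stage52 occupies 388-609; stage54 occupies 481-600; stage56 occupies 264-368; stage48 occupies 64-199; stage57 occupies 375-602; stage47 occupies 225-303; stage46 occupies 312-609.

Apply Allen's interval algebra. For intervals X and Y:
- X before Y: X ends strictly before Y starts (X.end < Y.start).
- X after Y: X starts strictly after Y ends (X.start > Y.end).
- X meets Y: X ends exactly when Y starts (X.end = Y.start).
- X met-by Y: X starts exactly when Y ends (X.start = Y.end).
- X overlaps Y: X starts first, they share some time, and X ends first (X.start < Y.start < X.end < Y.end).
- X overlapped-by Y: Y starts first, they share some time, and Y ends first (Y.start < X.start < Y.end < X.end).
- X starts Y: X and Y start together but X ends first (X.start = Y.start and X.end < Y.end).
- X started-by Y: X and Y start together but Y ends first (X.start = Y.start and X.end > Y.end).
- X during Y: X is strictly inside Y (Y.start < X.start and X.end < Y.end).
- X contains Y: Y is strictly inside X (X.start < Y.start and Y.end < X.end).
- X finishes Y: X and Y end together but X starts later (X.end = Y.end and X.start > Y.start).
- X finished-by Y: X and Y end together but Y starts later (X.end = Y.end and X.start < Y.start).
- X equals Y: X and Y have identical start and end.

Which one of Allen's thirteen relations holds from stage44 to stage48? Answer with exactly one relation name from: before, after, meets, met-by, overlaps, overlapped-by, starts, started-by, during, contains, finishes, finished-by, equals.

stage44 = [100, 128]; stage48 = [64, 199].
Compare endpoints: stage44.start > stage48.start, stage44.start < stage48.end, stage44.end > stage48.start, stage44.end < stage48.end.
That pattern is 'during'.

during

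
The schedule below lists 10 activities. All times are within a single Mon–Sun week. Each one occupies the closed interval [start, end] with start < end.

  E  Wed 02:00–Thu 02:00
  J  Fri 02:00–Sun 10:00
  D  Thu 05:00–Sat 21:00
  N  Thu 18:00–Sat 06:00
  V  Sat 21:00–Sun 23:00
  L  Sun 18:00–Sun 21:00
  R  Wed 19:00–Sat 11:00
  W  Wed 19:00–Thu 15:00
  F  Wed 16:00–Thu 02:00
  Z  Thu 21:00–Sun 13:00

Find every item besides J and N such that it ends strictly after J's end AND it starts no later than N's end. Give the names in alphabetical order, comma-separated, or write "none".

Z

Conditions: its end is strictly after J's end (X.end > Sun 10:00) AND its start is no later than N's end (X.start <= Sat 06:00).
D: end Sat 21:00 > Sun 10:00? ✗; start Thu 05:00 <= Sat 06:00? ✓ → no.
E: end Thu 02:00 > Sun 10:00? ✗; start Wed 02:00 <= Sat 06:00? ✓ → no.
F: end Thu 02:00 > Sun 10:00? ✗; start Wed 16:00 <= Sat 06:00? ✓ → no.
L: end Sun 21:00 > Sun 10:00? ✓; start Sun 18:00 <= Sat 06:00? ✗ → no.
R: end Sat 11:00 > Sun 10:00? ✗; start Wed 19:00 <= Sat 06:00? ✓ → no.
V: end Sun 23:00 > Sun 10:00? ✓; start Sat 21:00 <= Sat 06:00? ✗ → no.
W: end Thu 15:00 > Sun 10:00? ✗; start Wed 19:00 <= Sat 06:00? ✓ → no.
Z: end Sun 13:00 > Sun 10:00? ✓; start Thu 21:00 <= Sat 06:00? ✓ → yes.
Result: Z.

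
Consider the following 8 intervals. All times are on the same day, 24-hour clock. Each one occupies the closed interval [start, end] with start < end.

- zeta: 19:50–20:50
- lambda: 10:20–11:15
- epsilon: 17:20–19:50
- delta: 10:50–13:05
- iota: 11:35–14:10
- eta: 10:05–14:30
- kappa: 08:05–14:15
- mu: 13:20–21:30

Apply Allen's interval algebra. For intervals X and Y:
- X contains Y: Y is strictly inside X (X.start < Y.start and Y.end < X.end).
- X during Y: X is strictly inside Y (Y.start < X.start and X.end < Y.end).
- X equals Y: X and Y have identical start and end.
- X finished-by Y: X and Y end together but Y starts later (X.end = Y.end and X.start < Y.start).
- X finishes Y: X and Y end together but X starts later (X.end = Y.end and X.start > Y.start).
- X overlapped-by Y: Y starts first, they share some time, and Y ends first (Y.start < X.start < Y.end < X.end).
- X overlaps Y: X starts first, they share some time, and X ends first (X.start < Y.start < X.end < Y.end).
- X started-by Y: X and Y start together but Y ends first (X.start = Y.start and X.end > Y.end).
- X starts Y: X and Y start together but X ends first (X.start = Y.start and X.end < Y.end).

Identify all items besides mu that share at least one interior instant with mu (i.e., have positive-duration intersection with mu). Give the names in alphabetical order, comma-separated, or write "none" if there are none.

epsilon, eta, iota, kappa, zeta

Target mu = [13:20, 21:30].
delta [10:50, 13:05] → before → no.
epsilon [17:20, 19:50] → during → yes.
eta [10:05, 14:30] → overlaps → yes.
iota [11:35, 14:10] → overlaps → yes.
kappa [08:05, 14:15] → overlaps → yes.
lambda [10:20, 11:15] → before → no.
zeta [19:50, 20:50] → during → yes.
Result: epsilon, eta, iota, kappa, zeta.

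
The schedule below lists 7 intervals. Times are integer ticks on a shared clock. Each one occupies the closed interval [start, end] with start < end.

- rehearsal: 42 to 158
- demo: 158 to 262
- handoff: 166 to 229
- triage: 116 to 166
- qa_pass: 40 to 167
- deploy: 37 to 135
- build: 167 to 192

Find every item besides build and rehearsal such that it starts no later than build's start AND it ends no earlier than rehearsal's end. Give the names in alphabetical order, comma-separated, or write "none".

Conditions: its start is no later than build's start (X.start <= 167) AND its end is no earlier than rehearsal's end (X.end >= 158).
demo: start 158 <= 167? ✓; end 262 >= 158? ✓ → yes.
deploy: start 37 <= 167? ✓; end 135 >= 158? ✗ → no.
handoff: start 166 <= 167? ✓; end 229 >= 158? ✓ → yes.
qa_pass: start 40 <= 167? ✓; end 167 >= 158? ✓ → yes.
triage: start 116 <= 167? ✓; end 166 >= 158? ✓ → yes.
Result: demo, handoff, qa_pass, triage.

demo, handoff, qa_pass, triage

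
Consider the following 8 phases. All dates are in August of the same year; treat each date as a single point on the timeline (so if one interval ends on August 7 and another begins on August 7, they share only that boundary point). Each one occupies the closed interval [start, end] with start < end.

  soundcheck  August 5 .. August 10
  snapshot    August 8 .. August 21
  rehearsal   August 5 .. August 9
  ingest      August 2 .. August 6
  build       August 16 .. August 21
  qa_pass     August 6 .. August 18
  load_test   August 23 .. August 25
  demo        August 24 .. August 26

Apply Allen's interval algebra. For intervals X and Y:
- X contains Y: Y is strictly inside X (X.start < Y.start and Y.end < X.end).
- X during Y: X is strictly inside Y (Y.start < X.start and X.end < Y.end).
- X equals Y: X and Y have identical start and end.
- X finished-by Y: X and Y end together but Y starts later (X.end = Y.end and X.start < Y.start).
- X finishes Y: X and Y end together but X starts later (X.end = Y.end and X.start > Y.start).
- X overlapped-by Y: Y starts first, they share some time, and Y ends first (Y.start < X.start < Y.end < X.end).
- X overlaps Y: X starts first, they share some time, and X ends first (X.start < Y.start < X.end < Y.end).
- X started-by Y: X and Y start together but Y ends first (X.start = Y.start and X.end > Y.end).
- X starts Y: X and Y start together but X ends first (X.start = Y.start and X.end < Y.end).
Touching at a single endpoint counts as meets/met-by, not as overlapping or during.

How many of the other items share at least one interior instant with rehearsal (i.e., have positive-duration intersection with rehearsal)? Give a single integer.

4

Target rehearsal = [August 5, August 9].
build [August 16, August 21] → after → no.
demo [August 24, August 26] → after → no.
ingest [August 2, August 6] → overlaps → counts.
load_test [August 23, August 25] → after → no.
qa_pass [August 6, August 18] → overlapped-by → counts.
snapshot [August 8, August 21] → overlapped-by → counts.
soundcheck [August 5, August 10] → started-by → counts.
Total: 4.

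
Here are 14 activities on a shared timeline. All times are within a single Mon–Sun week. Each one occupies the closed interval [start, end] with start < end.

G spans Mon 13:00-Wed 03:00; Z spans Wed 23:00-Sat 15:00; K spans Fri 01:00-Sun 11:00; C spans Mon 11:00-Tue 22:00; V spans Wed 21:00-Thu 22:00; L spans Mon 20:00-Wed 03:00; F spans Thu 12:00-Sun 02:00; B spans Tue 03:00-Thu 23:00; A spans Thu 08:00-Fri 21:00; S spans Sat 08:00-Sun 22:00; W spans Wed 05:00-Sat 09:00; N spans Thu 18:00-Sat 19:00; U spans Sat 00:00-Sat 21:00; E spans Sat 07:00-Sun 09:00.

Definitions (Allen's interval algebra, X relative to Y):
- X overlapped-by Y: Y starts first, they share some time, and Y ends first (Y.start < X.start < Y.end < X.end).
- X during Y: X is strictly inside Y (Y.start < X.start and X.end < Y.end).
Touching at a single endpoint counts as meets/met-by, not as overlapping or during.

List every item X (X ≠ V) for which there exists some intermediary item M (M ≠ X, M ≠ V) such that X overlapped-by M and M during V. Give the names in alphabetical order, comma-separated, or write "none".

none

Target V = [Wed 21:00, Thu 22:00].
Intermediaries M with M during V: none.
Union: none.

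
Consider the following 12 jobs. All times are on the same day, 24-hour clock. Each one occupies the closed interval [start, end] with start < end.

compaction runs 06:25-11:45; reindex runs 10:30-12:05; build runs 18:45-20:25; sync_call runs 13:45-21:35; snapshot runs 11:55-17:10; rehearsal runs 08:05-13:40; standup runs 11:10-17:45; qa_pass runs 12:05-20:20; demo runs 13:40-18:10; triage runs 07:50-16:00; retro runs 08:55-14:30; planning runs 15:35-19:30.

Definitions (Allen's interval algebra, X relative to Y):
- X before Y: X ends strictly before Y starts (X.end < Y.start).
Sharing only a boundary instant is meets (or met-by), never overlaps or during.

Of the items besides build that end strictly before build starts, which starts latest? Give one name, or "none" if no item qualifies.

demo

Target build = [18:45, 20:25].
compaction [06:25, 11:45] → before → candidate.
demo [13:40, 18:10] → before → candidate.
planning [15:35, 19:30] → overlaps → excluded.
qa_pass [12:05, 20:20] → overlaps → excluded.
rehearsal [08:05, 13:40] → before → candidate.
reindex [10:30, 12:05] → before → candidate.
retro [08:55, 14:30] → before → candidate.
snapshot [11:55, 17:10] → before → candidate.
standup [11:10, 17:45] → before → candidate.
sync_call [13:45, 21:35] → contains → excluded.
triage [07:50, 16:00] → before → candidate.
Among candidates, latest start is 13:40 → demo.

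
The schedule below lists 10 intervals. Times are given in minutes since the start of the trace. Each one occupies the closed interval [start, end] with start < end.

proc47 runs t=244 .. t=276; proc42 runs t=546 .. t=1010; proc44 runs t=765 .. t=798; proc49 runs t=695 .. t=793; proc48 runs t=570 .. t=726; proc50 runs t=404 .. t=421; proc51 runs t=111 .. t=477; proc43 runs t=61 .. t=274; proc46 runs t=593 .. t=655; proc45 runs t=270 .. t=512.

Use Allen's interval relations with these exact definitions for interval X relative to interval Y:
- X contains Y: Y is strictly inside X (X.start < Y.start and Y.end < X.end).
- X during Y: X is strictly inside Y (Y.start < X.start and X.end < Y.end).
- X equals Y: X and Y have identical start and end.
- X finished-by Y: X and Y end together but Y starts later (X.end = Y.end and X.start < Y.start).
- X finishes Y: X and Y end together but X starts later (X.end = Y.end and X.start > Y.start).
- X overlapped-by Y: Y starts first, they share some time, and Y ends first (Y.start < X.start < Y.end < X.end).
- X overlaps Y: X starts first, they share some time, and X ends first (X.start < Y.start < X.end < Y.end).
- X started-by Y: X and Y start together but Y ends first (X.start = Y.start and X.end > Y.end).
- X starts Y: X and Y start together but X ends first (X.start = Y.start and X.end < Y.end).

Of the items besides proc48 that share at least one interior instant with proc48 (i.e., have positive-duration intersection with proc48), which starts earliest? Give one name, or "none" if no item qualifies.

Target proc48 = [t=570, t=726].
proc42 [t=546, t=1010] → contains → candidate.
proc43 [t=61, t=274] → before → excluded.
proc44 [t=765, t=798] → after → excluded.
proc45 [t=270, t=512] → before → excluded.
proc46 [t=593, t=655] → during → candidate.
proc47 [t=244, t=276] → before → excluded.
proc49 [t=695, t=793] → overlapped-by → candidate.
proc50 [t=404, t=421] → before → excluded.
proc51 [t=111, t=477] → before → excluded.
Among candidates, earliest start is t=546 → proc42.

proc42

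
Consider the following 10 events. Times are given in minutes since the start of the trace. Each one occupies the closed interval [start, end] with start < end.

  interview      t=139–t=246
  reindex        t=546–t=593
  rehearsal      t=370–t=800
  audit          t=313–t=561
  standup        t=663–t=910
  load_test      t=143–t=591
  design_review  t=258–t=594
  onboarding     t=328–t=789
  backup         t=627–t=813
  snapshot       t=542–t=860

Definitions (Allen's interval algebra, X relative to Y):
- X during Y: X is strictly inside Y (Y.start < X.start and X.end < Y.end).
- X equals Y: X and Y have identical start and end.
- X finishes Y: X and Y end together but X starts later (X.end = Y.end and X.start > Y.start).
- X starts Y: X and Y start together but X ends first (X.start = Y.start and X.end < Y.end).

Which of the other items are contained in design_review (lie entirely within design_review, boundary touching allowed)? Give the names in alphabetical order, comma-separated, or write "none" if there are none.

audit, reindex

Target design_review = [t=258, t=594].
audit [t=313, t=561] → during → yes.
backup [t=627, t=813] → after → no.
interview [t=139, t=246] → before → no.
load_test [t=143, t=591] → overlaps → no.
onboarding [t=328, t=789] → overlapped-by → no.
rehearsal [t=370, t=800] → overlapped-by → no.
reindex [t=546, t=593] → during → yes.
snapshot [t=542, t=860] → overlapped-by → no.
standup [t=663, t=910] → after → no.
Result: audit, reindex.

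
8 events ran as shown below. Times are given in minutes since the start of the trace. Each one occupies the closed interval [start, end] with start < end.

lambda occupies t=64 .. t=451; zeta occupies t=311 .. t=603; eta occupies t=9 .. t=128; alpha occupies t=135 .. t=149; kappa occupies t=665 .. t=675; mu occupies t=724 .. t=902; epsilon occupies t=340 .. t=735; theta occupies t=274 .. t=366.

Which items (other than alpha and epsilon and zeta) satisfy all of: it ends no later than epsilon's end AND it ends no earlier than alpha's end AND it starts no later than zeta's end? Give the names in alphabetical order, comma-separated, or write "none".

lambda, theta

Conditions: its end is no later than epsilon's end (X.end <= t=735) AND its end is no earlier than alpha's end (X.end >= t=149) AND its start is no later than zeta's end (X.start <= t=603).
eta: end t=128 <= t=735? ✓; end t=128 >= t=149? ✗; start t=9 <= t=603? ✓ → no.
kappa: end t=675 <= t=735? ✓; end t=675 >= t=149? ✓; start t=665 <= t=603? ✗ → no.
lambda: end t=451 <= t=735? ✓; end t=451 >= t=149? ✓; start t=64 <= t=603? ✓ → yes.
mu: end t=902 <= t=735? ✗; end t=902 >= t=149? ✓; start t=724 <= t=603? ✗ → no.
theta: end t=366 <= t=735? ✓; end t=366 >= t=149? ✓; start t=274 <= t=603? ✓ → yes.
Result: lambda, theta.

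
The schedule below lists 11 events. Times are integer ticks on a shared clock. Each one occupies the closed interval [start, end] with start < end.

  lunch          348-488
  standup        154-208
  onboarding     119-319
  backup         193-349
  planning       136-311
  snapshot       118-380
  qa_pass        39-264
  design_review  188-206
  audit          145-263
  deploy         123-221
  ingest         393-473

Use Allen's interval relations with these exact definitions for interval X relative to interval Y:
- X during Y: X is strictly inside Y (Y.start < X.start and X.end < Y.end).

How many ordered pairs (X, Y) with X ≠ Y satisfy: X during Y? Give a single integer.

Checking all 110 ordered pairs for relation 'during'; matching pairs in alphabetical order:
(audit, onboarding): audit during onboarding ✓
(audit, planning): audit during planning ✓
(audit, qa_pass): audit during qa_pass ✓
(audit, snapshot): audit during snapshot ✓
(backup, snapshot): backup during snapshot ✓
(deploy, onboarding): deploy during onboarding ✓
(deploy, qa_pass): deploy during qa_pass ✓
(deploy, snapshot): deploy during snapshot ✓
(design_review, audit): design_review during audit ✓
(design_review, deploy): design_review during deploy ✓
(design_review, onboarding): design_review during onboarding ✓
(design_review, planning): design_review during planning ✓
(design_review, qa_pass): design_review during qa_pass ✓
(design_review, snapshot): design_review during snapshot ✓
(design_review, standup): design_review during standup ✓
(ingest, lunch): ingest during lunch ✓
(onboarding, snapshot): onboarding during snapshot ✓
(planning, onboarding): planning during onboarding ✓
(planning, snapshot): planning during snapshot ✓
(standup, audit): standup during audit ✓
(standup, deploy): standup during deploy ✓
(standup, onboarding): standup during onboarding ✓
(standup, planning): standup during planning ✓
(standup, qa_pass): standup during qa_pass ✓
... plus 1 further pairs not listed.
Count: 25.

25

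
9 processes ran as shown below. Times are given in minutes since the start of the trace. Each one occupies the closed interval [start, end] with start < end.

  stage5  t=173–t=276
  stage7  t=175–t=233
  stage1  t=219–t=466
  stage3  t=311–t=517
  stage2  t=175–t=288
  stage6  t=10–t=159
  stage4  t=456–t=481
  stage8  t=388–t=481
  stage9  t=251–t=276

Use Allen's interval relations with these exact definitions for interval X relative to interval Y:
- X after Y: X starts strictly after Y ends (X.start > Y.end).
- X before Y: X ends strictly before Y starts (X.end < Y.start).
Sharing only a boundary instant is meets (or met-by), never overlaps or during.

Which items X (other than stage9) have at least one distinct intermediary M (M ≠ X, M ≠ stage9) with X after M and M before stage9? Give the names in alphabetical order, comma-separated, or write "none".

stage1, stage2, stage3, stage4, stage5, stage7, stage8

Target stage9 = [t=251, t=276].
Intermediaries M with M before stage9: stage6, stage7.
Via stage6 — items with X after stage6: stage1, stage2, stage3, stage4, stage5, stage7, stage8.
Via stage7 — items with X after stage7: stage3, stage4, stage8.
Union: stage1, stage2, stage3, stage4, stage5, stage7, stage8.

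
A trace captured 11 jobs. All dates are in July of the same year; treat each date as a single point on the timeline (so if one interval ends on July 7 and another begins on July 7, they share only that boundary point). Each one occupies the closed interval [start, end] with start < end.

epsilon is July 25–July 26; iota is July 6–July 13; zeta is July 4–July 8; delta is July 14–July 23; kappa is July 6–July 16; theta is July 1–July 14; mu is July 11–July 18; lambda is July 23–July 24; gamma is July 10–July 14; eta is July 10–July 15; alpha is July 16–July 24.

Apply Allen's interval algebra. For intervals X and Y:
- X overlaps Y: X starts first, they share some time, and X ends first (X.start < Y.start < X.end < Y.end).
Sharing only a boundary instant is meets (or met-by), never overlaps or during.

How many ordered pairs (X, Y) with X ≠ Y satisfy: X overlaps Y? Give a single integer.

16

Checking all 110 ordered pairs for relation 'overlaps'; matching pairs in alphabetical order:
(delta, alpha): delta overlaps alpha ✓
(eta, delta): eta overlaps delta ✓
(eta, mu): eta overlaps mu ✓
(gamma, mu): gamma overlaps mu ✓
(iota, eta): iota overlaps eta ✓
(iota, gamma): iota overlaps gamma ✓
(iota, mu): iota overlaps mu ✓
(kappa, delta): kappa overlaps delta ✓
(kappa, mu): kappa overlaps mu ✓
(mu, alpha): mu overlaps alpha ✓
(mu, delta): mu overlaps delta ✓
(theta, eta): theta overlaps eta ✓
(theta, kappa): theta overlaps kappa ✓
(theta, mu): theta overlaps mu ✓
(zeta, iota): zeta overlaps iota ✓
(zeta, kappa): zeta overlaps kappa ✓
Count: 16.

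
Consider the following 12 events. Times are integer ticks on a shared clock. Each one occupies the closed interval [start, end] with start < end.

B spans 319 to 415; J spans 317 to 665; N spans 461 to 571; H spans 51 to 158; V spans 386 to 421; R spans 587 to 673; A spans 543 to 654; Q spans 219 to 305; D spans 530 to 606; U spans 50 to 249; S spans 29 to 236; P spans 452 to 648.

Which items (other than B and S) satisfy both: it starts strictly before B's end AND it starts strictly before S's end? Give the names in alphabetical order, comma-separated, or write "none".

H, Q, U

Conditions: its start is strictly before B's end (X.start < 415) AND its start is strictly before S's end (X.start < 236).
A: start 543 < 415? ✗; start 543 < 236? ✗ → no.
D: start 530 < 415? ✗; start 530 < 236? ✗ → no.
H: start 51 < 415? ✓; start 51 < 236? ✓ → yes.
J: start 317 < 415? ✓; start 317 < 236? ✗ → no.
N: start 461 < 415? ✗; start 461 < 236? ✗ → no.
P: start 452 < 415? ✗; start 452 < 236? ✗ → no.
Q: start 219 < 415? ✓; start 219 < 236? ✓ → yes.
R: start 587 < 415? ✗; start 587 < 236? ✗ → no.
U: start 50 < 415? ✓; start 50 < 236? ✓ → yes.
V: start 386 < 415? ✓; start 386 < 236? ✗ → no.
Result: H, Q, U.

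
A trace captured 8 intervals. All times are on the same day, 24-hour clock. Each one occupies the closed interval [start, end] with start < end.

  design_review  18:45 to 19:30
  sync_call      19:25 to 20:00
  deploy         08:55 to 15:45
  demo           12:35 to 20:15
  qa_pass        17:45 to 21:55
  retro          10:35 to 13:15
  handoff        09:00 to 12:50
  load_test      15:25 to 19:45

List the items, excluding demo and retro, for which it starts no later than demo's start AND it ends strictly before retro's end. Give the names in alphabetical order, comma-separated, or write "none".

Conditions: its start is no later than demo's start (X.start <= 12:35) AND its end is strictly before retro's end (X.end < 13:15).
deploy: start 08:55 <= 12:35? ✓; end 15:45 < 13:15? ✗ → no.
design_review: start 18:45 <= 12:35? ✗; end 19:30 < 13:15? ✗ → no.
handoff: start 09:00 <= 12:35? ✓; end 12:50 < 13:15? ✓ → yes.
load_test: start 15:25 <= 12:35? ✗; end 19:45 < 13:15? ✗ → no.
qa_pass: start 17:45 <= 12:35? ✗; end 21:55 < 13:15? ✗ → no.
sync_call: start 19:25 <= 12:35? ✗; end 20:00 < 13:15? ✗ → no.
Result: handoff.

handoff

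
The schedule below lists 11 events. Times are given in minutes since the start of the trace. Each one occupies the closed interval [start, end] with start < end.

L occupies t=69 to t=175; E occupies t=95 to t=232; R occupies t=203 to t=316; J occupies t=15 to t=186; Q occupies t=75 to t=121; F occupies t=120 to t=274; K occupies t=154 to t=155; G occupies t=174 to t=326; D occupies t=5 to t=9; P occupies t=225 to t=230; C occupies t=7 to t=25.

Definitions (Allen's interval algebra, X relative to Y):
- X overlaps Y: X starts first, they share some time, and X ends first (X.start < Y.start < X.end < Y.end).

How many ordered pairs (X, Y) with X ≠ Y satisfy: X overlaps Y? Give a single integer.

15

Checking all 110 ordered pairs for relation 'overlaps'; matching pairs in alphabetical order:
(C, J): C overlaps J ✓
(D, C): D overlaps C ✓
(E, F): E overlaps F ✓
(E, G): E overlaps G ✓
(E, R): E overlaps R ✓
(F, G): F overlaps G ✓
(F, R): F overlaps R ✓
(J, E): J overlaps E ✓
(J, F): J overlaps F ✓
(J, G): J overlaps G ✓
(L, E): L overlaps E ✓
(L, F): L overlaps F ✓
(L, G): L overlaps G ✓
(Q, E): Q overlaps E ✓
(Q, F): Q overlaps F ✓
Count: 15.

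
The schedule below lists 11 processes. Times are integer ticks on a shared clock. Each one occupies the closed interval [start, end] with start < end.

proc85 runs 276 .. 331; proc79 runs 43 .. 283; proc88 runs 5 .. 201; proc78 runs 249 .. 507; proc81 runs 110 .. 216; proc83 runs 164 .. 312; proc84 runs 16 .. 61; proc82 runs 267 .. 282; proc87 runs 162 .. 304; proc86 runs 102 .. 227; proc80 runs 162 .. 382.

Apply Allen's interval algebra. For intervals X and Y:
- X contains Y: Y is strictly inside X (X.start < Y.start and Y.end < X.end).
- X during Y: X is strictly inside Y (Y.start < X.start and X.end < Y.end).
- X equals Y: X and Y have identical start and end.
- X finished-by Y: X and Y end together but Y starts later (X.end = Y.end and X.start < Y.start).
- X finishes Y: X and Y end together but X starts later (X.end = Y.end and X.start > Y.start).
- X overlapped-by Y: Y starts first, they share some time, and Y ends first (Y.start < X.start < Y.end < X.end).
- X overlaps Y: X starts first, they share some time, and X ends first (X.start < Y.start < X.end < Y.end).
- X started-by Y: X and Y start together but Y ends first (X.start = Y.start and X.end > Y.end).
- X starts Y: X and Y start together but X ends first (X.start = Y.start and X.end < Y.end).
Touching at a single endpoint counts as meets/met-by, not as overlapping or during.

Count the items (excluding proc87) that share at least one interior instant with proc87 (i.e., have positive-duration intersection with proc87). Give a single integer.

9

Target proc87 = [162, 304].
proc78 [249, 507] → overlapped-by → counts.
proc79 [43, 283] → overlaps → counts.
proc80 [162, 382] → started-by → counts.
proc81 [110, 216] → overlaps → counts.
proc82 [267, 282] → during → counts.
proc83 [164, 312] → overlapped-by → counts.
proc84 [16, 61] → before → no.
proc85 [276, 331] → overlapped-by → counts.
proc86 [102, 227] → overlaps → counts.
proc88 [5, 201] → overlaps → counts.
Total: 9.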